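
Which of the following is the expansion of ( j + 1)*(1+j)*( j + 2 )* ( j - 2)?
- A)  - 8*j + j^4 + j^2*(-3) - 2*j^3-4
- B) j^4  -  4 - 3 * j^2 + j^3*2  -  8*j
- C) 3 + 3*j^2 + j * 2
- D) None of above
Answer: B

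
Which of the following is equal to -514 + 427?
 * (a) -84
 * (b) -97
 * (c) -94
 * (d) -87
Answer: d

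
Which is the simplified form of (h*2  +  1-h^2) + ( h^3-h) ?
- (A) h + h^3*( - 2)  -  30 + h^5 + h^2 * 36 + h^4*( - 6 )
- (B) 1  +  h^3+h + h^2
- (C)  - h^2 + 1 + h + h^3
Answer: C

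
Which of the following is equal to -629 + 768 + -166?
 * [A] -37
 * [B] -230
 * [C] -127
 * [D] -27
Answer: D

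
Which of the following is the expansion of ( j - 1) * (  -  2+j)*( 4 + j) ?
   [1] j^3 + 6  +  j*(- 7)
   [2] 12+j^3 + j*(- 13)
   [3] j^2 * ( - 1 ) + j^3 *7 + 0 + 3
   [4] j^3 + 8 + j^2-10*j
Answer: 4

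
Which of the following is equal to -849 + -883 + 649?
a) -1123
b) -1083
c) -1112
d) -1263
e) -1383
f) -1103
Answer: b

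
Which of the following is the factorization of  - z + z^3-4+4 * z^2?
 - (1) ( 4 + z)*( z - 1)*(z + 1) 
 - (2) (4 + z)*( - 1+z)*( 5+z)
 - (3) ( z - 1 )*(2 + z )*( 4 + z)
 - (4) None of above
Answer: 1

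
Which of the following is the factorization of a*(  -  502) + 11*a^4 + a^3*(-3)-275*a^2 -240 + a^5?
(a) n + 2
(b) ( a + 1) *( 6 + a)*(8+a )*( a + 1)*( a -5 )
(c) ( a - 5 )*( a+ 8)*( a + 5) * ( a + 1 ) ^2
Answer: b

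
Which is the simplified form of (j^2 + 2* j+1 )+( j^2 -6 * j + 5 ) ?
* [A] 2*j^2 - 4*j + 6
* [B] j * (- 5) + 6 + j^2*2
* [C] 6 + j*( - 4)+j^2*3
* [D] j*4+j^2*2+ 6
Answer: A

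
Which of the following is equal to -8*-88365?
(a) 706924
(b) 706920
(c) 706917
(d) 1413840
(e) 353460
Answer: b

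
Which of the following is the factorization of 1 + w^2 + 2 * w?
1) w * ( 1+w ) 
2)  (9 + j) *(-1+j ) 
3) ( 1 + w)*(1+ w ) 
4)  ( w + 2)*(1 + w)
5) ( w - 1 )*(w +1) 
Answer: 3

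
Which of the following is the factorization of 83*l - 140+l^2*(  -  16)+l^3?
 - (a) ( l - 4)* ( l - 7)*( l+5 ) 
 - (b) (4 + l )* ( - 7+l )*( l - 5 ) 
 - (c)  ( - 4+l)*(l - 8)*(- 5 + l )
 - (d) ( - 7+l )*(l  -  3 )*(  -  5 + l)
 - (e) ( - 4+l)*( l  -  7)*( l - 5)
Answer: e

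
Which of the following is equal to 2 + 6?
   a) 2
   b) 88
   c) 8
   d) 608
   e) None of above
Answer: c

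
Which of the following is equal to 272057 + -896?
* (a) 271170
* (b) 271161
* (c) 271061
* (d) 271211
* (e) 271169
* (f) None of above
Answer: b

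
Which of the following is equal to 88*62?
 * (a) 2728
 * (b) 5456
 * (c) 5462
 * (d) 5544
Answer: b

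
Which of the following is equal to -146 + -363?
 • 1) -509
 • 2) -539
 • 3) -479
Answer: 1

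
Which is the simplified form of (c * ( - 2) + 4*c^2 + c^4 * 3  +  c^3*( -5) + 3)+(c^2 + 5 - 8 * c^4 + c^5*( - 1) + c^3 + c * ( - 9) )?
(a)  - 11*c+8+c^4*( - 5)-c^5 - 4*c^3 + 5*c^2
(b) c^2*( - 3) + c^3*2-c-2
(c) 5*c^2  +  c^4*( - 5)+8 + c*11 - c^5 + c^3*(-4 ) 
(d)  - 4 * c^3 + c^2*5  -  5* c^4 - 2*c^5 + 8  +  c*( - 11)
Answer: a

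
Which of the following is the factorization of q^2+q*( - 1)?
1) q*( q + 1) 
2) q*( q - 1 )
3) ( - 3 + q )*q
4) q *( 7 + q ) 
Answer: 2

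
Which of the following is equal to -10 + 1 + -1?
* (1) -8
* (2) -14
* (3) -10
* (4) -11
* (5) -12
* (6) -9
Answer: 3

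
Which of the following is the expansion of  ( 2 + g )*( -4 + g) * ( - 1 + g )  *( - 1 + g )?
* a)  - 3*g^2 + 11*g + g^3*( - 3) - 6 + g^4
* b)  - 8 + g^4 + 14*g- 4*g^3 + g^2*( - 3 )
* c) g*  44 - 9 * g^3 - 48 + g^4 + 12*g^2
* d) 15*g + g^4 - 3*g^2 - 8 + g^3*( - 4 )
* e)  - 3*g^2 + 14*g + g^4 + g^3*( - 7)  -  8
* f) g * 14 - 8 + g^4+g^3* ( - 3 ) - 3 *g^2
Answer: b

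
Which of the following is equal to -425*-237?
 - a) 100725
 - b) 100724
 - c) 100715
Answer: a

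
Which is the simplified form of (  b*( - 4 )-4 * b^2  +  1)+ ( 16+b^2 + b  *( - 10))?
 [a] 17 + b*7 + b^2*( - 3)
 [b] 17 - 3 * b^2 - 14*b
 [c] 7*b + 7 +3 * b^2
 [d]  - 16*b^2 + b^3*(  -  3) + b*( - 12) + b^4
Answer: b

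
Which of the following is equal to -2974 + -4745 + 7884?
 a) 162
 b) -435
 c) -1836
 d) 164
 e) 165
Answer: e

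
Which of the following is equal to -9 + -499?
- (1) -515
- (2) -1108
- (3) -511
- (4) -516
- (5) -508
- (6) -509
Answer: 5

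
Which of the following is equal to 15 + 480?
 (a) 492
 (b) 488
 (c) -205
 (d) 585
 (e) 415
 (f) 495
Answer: f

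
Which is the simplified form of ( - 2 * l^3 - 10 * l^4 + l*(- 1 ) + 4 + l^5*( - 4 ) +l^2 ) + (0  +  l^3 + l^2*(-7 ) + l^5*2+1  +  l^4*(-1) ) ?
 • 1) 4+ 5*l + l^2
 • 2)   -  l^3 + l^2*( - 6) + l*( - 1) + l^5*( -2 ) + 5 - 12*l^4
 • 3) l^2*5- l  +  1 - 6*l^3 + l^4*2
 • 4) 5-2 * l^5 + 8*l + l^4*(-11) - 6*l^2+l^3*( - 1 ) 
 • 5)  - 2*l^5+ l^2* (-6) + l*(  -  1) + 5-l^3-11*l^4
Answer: 5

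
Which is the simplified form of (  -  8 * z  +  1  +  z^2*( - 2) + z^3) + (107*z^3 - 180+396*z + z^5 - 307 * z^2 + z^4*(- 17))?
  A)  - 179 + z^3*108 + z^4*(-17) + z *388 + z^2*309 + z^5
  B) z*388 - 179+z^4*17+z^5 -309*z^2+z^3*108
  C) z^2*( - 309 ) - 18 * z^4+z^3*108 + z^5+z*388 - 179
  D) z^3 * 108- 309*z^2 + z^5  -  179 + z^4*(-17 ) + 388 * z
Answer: D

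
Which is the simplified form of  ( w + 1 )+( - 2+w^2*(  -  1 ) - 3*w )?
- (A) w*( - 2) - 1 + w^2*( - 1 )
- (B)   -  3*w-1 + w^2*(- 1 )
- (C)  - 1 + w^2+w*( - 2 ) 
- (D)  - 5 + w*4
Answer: A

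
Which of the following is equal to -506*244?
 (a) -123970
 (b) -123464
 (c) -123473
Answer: b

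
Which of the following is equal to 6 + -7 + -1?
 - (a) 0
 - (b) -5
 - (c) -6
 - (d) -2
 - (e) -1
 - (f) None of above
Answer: d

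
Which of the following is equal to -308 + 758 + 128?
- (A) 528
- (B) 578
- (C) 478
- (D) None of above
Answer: B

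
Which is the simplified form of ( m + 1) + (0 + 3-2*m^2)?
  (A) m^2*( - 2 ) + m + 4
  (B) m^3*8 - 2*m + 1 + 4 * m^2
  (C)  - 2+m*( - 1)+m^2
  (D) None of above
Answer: A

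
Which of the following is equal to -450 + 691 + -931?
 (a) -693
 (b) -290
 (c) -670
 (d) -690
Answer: d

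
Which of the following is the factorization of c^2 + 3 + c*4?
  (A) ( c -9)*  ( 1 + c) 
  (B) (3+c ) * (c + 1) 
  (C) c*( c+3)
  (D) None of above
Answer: B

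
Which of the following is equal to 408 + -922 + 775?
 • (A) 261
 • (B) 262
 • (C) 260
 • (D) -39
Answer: A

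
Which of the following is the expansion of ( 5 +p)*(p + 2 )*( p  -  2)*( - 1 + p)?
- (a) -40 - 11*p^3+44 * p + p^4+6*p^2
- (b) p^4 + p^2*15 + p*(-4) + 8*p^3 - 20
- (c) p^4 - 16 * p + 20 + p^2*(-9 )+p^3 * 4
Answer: c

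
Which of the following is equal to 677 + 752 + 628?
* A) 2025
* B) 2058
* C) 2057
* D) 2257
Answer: C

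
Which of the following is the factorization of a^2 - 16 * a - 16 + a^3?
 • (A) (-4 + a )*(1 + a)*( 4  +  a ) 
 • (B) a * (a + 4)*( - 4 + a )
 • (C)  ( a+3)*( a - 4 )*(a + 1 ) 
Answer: A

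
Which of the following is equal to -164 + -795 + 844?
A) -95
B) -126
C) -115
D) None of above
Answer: C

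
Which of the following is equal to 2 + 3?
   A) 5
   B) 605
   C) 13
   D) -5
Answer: A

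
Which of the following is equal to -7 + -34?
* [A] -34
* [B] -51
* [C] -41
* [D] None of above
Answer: C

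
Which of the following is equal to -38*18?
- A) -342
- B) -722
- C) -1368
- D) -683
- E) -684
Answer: E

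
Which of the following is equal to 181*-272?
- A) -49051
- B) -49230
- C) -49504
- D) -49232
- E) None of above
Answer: D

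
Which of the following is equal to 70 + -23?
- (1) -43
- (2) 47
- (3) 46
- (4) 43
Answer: 2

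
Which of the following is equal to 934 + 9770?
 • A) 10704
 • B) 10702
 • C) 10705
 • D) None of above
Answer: A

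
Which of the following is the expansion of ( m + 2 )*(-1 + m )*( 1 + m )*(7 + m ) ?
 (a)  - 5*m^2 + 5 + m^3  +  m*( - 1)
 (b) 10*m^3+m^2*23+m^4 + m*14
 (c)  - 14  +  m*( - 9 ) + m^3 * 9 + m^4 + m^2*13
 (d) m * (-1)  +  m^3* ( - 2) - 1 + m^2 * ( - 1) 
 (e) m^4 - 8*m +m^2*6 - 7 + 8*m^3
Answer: c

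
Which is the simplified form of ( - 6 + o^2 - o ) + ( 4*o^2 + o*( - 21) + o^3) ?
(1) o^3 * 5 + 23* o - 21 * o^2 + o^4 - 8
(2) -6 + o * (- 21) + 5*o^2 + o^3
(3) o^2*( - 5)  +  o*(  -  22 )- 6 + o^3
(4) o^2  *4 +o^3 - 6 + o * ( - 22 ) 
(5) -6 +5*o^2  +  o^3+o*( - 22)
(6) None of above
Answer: 5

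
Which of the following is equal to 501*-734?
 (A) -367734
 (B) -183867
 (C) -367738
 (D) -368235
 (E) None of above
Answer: A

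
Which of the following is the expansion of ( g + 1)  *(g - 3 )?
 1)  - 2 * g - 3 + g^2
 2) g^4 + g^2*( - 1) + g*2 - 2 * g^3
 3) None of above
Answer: 1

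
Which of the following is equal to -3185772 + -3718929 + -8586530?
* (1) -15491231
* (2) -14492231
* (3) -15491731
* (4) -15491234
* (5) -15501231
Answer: 1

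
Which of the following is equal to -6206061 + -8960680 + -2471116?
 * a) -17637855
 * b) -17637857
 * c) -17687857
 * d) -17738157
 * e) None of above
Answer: b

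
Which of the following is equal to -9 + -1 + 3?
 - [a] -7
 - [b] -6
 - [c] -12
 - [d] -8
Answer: a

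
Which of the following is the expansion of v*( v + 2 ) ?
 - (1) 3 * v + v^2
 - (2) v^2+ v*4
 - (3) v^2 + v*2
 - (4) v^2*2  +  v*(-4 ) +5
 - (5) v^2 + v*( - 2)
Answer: 3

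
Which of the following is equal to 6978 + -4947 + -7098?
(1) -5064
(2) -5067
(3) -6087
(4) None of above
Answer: 2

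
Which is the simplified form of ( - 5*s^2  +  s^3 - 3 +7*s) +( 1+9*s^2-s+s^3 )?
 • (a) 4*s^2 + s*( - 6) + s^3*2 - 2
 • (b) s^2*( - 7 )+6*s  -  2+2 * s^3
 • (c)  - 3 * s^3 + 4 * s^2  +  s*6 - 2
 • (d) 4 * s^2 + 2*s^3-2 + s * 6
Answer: d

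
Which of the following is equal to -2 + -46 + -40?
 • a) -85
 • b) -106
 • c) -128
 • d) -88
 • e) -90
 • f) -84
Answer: d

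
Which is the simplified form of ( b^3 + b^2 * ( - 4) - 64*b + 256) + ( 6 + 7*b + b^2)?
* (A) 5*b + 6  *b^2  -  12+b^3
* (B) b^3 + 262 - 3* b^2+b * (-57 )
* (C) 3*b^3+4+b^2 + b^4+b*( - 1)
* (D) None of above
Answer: B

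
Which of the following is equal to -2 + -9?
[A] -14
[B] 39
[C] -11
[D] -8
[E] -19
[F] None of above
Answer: C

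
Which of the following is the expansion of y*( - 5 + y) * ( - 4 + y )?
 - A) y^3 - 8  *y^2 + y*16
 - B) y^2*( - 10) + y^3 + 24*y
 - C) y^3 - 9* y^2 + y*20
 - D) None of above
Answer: C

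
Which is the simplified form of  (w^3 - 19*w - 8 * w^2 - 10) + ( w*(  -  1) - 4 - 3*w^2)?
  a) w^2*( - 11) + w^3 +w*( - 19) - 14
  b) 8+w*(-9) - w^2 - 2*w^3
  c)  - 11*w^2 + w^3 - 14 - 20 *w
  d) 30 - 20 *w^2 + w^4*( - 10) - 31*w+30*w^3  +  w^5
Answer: c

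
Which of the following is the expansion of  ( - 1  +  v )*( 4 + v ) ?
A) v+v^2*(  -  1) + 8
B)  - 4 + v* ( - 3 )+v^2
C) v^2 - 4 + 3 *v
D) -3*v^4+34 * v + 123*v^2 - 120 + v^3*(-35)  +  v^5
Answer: C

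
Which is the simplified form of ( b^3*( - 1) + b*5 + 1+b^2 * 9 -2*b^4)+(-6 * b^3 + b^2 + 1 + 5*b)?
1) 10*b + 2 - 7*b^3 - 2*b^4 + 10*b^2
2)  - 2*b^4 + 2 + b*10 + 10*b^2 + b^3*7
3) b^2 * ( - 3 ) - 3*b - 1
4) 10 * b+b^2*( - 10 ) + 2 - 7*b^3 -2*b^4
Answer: 1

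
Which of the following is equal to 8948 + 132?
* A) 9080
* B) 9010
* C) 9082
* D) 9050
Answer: A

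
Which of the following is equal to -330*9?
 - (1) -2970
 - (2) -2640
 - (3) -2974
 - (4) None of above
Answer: 1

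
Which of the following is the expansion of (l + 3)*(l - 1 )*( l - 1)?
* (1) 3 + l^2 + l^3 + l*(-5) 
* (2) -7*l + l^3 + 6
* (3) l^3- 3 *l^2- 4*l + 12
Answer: 1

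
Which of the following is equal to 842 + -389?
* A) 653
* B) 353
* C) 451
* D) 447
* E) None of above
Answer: E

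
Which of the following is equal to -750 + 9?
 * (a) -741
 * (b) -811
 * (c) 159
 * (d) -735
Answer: a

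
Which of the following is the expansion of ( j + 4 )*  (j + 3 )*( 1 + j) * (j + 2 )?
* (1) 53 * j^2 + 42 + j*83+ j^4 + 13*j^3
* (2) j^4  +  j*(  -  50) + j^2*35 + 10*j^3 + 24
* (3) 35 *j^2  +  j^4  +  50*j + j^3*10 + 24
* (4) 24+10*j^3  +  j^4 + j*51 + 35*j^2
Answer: 3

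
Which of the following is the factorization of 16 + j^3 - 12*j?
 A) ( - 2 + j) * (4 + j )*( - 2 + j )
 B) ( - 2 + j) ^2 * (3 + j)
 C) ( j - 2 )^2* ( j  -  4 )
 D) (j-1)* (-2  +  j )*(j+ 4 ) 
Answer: A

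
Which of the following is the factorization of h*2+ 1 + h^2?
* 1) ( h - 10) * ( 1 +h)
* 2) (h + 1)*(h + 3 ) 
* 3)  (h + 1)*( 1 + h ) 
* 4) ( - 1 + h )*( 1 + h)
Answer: 3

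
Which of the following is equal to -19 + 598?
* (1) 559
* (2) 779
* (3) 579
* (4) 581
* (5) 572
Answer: 3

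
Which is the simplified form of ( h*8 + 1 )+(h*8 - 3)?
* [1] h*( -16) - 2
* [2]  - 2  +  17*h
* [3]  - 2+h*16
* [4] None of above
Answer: 3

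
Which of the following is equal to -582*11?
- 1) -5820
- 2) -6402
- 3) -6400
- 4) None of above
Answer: 2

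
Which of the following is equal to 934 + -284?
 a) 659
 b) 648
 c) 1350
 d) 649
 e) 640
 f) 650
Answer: f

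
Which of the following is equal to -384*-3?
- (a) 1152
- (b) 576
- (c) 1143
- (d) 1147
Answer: a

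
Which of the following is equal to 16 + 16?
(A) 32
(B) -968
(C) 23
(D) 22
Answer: A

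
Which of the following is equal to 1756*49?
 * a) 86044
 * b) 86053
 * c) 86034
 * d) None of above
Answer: a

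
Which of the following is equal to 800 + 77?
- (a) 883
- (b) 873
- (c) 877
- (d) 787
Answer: c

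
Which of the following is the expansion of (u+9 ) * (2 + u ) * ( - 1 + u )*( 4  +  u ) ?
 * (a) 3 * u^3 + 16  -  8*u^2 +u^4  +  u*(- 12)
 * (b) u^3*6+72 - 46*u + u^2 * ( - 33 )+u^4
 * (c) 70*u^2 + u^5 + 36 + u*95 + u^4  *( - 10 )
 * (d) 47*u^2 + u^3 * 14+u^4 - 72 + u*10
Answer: d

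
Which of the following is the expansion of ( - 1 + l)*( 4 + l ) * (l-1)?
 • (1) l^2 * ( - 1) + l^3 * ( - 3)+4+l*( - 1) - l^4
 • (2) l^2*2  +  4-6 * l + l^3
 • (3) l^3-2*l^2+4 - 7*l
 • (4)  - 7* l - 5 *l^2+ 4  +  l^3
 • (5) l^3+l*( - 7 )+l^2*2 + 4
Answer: 5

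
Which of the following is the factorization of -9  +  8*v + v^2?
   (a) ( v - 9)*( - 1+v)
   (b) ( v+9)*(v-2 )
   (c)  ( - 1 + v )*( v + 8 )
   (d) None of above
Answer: d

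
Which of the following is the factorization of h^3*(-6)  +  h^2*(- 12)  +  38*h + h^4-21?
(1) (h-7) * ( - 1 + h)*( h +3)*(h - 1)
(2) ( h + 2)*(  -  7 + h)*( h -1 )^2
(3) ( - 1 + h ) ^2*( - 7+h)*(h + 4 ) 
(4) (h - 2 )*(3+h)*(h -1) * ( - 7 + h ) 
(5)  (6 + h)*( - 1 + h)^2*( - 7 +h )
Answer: 1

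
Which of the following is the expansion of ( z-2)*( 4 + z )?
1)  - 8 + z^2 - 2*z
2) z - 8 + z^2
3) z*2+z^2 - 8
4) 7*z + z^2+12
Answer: 3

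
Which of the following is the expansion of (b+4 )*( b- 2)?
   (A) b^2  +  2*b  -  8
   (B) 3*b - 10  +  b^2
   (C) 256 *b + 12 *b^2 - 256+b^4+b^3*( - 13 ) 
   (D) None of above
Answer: A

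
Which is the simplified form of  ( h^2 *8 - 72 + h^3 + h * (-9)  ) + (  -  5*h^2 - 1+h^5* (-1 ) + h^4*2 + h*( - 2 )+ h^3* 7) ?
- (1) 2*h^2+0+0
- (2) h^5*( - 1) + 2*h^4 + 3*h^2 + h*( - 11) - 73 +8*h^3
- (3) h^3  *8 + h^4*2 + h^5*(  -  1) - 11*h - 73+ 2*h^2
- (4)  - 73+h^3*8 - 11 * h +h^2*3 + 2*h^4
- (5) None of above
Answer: 2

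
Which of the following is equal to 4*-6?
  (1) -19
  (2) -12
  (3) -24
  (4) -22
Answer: 3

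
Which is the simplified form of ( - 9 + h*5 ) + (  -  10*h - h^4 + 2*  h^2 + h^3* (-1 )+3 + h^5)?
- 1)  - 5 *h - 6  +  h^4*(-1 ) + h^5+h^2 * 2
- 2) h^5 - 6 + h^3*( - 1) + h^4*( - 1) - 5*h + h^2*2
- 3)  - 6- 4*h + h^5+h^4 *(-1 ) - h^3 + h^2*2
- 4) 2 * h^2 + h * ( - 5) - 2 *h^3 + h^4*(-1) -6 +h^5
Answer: 2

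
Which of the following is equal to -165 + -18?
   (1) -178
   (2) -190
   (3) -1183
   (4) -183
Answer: 4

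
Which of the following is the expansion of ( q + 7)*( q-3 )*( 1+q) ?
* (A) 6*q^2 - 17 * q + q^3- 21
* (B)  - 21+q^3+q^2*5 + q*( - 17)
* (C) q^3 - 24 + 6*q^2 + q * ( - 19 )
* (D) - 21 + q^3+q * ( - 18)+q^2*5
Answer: B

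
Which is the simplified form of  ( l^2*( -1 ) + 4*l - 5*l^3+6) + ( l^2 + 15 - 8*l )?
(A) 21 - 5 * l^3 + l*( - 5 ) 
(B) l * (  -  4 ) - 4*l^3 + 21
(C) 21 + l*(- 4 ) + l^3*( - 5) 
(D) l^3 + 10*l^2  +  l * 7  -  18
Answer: C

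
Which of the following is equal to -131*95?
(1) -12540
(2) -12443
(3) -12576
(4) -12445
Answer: 4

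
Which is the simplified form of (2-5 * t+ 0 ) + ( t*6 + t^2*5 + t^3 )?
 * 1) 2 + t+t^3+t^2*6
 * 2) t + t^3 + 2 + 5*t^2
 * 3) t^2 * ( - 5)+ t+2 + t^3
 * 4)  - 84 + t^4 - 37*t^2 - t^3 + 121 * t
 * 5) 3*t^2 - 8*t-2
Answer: 2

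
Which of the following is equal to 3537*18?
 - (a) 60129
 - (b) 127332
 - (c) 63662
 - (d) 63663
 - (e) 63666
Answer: e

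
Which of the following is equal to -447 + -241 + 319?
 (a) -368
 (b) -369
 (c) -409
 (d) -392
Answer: b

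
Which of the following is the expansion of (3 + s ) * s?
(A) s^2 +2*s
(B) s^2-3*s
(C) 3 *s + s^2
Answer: C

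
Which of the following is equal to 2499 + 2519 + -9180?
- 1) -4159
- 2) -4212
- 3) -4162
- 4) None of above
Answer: 3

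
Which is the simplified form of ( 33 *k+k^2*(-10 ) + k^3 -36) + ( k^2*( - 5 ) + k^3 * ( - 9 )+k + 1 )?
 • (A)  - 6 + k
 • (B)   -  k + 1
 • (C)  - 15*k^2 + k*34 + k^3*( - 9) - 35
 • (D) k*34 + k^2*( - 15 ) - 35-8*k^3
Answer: D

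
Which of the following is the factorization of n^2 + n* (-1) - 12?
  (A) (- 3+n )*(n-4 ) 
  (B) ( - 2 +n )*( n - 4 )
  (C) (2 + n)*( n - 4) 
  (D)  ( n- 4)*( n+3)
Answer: D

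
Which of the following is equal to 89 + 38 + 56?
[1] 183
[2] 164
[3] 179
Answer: 1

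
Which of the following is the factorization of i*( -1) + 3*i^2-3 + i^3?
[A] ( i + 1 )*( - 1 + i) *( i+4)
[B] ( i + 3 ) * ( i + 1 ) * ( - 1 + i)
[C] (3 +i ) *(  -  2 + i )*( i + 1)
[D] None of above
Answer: B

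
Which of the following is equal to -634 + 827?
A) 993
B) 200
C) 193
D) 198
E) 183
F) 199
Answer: C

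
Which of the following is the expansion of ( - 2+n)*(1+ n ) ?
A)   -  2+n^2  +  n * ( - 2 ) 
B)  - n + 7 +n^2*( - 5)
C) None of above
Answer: C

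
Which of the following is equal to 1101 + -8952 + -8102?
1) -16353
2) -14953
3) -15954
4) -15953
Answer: 4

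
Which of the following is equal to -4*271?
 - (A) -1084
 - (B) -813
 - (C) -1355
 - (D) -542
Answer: A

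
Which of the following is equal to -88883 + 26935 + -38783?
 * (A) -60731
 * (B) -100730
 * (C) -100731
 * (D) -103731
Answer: C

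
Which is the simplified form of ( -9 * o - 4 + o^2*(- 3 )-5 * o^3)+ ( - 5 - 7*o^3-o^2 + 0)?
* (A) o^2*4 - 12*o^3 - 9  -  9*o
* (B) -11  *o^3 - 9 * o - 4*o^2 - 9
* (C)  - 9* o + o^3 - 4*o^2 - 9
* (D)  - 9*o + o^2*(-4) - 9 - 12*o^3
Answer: D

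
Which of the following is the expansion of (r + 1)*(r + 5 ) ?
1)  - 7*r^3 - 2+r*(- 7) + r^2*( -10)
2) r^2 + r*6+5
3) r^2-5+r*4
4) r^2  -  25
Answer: 2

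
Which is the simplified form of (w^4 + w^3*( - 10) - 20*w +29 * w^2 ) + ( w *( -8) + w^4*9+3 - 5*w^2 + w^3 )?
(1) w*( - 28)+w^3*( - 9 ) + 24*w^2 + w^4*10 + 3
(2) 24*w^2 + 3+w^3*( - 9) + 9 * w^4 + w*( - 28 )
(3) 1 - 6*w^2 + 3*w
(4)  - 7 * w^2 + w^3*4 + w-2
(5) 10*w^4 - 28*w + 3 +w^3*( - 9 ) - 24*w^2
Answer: 1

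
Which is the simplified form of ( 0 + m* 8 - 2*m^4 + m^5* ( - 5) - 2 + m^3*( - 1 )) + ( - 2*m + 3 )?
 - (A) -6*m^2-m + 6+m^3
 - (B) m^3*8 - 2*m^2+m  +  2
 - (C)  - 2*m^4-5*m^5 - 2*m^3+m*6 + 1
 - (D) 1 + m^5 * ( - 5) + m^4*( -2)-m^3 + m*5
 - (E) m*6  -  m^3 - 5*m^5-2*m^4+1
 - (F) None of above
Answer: E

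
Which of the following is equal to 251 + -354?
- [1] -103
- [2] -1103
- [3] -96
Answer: 1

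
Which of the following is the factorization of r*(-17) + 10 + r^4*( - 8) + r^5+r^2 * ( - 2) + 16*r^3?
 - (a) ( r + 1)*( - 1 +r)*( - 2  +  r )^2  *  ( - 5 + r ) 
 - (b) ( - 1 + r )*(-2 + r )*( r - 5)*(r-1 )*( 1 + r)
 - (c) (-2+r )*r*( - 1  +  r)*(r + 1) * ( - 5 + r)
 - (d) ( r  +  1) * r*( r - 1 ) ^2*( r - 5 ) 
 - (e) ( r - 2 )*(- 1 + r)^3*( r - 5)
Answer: b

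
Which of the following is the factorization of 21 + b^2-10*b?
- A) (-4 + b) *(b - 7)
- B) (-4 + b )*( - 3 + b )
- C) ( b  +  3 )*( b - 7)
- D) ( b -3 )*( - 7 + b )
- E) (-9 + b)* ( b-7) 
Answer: D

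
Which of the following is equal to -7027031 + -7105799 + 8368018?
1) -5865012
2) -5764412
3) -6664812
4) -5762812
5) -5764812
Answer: 5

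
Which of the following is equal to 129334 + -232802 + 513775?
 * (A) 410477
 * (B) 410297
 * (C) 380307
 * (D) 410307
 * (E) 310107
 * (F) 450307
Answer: D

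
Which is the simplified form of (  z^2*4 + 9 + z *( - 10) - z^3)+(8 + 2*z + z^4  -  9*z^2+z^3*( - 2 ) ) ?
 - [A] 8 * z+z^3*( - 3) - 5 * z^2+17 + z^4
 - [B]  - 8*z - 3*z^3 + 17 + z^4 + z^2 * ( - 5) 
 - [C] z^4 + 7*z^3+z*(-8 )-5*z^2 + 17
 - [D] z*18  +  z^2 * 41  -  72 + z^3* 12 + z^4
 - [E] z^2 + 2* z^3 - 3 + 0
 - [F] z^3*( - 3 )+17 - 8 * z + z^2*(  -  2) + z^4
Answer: B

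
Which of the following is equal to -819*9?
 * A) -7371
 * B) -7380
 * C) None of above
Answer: A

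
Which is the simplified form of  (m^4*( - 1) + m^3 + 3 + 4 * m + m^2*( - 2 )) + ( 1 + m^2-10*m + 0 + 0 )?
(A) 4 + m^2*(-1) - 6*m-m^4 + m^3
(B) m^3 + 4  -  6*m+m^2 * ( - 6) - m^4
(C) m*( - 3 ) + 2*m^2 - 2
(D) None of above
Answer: A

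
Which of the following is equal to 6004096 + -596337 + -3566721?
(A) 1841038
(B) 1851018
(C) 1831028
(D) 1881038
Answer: A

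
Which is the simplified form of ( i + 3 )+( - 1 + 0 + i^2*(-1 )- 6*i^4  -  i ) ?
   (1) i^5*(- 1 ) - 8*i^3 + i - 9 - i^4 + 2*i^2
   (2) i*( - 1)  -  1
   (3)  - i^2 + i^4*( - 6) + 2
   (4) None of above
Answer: 3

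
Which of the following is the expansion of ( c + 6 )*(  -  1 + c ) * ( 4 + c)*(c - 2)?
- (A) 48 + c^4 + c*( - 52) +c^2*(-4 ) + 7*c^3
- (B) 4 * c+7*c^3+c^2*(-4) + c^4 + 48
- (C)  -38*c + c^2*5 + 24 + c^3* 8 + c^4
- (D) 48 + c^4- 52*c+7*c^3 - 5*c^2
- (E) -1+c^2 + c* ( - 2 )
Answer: A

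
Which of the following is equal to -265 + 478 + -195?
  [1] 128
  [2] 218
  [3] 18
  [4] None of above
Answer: 3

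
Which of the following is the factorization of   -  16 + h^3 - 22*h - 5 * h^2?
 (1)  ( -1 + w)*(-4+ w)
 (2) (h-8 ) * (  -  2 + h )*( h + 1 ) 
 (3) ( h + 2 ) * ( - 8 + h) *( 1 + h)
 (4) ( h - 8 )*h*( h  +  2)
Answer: 3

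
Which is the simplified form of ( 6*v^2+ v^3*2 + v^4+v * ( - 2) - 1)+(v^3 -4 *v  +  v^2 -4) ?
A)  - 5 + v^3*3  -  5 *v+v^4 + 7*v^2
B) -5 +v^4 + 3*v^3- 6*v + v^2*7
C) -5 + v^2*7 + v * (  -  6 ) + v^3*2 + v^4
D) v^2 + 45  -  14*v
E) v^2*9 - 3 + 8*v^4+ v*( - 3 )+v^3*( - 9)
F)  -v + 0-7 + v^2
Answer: B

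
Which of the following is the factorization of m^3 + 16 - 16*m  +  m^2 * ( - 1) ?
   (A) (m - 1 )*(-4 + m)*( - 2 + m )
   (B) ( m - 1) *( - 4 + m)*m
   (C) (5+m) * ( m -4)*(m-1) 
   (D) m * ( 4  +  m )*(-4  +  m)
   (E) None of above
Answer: E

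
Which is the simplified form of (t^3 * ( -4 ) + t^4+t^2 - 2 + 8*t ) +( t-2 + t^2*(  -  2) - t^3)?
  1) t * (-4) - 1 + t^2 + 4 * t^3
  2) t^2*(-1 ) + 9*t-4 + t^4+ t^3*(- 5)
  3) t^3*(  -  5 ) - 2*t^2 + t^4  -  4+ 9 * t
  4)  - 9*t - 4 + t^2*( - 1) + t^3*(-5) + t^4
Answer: 2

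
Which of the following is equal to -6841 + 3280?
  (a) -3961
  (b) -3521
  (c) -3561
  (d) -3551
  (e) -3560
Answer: c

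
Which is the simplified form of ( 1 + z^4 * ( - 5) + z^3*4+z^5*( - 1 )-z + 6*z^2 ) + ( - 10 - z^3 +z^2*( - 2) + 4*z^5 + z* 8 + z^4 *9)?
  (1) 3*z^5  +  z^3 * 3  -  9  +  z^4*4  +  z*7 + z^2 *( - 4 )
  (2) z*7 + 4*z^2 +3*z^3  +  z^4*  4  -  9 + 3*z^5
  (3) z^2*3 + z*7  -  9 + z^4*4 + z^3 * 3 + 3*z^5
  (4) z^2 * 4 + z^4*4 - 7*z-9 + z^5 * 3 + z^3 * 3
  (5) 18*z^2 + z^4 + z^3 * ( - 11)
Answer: 2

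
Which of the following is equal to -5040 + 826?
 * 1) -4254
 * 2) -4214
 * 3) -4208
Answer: 2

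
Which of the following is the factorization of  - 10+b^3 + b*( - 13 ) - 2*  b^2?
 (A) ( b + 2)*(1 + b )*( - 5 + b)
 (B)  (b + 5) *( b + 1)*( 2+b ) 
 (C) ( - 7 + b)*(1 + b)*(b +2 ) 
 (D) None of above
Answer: A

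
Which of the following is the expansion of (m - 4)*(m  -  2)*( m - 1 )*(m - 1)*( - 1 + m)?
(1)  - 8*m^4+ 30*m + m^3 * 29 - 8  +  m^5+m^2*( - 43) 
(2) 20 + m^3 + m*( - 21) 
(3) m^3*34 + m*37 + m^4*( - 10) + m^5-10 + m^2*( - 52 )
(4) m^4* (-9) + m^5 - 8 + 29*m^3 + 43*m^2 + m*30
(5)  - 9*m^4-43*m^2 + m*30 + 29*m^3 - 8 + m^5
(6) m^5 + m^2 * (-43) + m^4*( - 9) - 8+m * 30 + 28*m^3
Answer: 5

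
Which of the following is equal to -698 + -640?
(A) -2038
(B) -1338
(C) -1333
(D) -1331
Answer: B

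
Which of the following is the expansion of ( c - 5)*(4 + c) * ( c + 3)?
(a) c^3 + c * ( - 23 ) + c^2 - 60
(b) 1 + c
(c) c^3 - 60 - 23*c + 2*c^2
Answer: c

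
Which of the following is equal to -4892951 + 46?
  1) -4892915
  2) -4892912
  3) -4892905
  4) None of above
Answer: 3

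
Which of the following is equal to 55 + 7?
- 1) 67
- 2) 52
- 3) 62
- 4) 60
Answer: 3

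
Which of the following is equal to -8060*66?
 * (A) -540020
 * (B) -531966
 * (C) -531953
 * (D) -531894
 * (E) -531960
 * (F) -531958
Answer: E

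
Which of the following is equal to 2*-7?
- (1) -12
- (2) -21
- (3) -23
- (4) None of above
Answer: 4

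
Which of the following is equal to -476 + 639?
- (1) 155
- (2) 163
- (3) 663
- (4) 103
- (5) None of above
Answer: 2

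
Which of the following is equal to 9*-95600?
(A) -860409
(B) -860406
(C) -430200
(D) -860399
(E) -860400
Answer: E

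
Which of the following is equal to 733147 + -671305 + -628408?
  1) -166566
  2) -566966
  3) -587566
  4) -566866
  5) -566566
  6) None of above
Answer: 5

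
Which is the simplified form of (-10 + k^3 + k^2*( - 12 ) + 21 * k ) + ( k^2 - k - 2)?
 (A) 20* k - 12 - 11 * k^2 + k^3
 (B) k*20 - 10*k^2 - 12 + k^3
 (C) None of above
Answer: A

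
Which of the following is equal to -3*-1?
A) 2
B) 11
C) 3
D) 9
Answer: C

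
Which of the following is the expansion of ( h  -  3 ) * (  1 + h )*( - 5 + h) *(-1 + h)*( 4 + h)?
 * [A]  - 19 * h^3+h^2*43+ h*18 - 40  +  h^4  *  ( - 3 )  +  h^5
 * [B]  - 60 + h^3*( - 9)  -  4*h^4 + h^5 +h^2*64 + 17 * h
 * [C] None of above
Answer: C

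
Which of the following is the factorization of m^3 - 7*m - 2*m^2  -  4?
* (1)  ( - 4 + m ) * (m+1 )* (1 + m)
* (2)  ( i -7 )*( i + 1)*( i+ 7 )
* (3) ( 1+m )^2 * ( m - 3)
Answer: 1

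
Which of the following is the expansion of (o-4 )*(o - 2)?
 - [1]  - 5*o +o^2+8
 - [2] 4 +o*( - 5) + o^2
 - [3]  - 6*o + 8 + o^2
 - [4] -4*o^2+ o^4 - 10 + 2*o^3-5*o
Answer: 3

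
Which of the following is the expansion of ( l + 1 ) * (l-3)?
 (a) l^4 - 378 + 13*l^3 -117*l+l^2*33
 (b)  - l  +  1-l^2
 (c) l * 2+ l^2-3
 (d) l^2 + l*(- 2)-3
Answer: d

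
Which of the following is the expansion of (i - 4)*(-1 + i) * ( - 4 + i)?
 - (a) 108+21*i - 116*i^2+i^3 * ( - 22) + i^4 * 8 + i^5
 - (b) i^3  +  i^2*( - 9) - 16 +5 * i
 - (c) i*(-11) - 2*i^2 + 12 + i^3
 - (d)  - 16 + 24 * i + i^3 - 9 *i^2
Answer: d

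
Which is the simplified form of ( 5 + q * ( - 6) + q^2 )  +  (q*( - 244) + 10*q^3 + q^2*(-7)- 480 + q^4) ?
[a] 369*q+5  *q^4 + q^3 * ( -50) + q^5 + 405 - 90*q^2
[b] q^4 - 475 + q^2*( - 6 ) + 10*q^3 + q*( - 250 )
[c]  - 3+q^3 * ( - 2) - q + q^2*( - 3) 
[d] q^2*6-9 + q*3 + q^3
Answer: b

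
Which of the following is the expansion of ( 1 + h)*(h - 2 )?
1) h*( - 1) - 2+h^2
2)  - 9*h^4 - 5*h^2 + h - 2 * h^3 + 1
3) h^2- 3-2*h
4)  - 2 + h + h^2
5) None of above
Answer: 1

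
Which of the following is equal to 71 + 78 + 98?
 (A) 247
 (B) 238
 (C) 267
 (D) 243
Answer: A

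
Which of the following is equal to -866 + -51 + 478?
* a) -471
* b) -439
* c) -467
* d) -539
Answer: b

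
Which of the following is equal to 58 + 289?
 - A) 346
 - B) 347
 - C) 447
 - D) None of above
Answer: B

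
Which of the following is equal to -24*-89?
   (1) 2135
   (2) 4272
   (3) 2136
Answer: 3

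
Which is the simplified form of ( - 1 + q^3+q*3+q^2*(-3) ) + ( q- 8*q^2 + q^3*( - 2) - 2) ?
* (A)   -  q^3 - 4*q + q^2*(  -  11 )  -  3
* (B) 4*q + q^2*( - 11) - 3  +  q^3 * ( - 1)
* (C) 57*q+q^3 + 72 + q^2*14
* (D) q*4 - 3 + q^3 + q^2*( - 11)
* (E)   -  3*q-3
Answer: B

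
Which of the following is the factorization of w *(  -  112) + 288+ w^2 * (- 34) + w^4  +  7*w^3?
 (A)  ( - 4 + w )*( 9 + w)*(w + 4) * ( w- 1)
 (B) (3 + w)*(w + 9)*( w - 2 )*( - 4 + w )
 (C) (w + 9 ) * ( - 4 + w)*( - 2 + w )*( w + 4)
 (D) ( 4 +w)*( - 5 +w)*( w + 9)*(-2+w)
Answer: C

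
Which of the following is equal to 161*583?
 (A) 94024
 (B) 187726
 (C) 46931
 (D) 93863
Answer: D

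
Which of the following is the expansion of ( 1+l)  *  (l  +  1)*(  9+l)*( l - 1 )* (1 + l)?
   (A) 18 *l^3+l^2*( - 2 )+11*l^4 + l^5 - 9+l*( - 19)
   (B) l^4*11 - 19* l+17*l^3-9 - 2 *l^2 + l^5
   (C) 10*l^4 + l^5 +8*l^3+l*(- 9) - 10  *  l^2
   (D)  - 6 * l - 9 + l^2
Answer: A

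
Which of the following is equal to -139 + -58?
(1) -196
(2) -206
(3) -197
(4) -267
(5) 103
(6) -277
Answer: 3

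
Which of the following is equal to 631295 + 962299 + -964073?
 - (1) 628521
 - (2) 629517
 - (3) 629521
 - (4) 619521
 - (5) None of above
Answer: 3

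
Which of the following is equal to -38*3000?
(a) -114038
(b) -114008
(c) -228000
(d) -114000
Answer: d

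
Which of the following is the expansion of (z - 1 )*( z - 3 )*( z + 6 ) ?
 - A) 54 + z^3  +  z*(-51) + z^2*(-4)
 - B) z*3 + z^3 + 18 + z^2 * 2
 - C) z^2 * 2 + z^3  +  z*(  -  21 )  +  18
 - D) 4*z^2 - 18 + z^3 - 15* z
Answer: C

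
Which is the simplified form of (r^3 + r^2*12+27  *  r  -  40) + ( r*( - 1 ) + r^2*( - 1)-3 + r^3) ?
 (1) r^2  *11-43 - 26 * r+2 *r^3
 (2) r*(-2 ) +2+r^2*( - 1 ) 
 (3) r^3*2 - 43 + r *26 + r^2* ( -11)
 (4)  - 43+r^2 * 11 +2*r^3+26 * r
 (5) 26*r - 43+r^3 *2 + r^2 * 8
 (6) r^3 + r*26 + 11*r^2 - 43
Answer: 4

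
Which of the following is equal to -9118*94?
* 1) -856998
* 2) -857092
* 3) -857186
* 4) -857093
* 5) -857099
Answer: 2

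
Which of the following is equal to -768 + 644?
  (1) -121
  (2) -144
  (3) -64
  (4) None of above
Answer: 4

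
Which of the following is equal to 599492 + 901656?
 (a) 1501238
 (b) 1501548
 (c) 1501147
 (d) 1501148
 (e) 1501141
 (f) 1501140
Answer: d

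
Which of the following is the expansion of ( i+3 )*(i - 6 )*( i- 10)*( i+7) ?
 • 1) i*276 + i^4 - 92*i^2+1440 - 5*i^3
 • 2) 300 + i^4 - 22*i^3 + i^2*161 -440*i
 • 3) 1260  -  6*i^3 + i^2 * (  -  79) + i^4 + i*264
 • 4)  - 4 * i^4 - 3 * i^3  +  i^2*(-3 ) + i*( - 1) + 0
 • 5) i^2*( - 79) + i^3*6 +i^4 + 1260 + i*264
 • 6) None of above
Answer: 3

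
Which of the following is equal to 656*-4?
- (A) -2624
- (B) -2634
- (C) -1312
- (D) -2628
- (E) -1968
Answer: A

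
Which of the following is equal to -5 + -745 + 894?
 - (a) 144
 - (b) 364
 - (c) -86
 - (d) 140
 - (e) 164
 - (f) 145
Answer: a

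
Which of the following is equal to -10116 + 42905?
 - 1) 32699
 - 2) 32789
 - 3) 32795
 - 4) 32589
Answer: 2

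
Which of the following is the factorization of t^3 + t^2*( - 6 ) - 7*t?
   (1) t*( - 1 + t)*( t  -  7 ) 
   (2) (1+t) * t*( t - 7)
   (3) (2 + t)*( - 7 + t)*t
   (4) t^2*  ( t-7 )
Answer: 2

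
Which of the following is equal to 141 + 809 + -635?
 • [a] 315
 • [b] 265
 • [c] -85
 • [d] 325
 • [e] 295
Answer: a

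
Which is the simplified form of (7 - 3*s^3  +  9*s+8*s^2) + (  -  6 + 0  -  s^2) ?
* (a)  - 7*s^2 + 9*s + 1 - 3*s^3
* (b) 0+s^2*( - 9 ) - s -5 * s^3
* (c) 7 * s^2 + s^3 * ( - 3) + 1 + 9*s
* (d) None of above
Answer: c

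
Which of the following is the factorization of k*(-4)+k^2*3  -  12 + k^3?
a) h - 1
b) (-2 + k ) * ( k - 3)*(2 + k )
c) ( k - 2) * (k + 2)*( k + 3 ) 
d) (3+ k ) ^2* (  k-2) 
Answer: c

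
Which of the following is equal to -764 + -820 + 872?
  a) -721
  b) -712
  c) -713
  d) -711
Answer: b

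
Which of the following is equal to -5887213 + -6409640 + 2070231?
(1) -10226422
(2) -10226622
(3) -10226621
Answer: 2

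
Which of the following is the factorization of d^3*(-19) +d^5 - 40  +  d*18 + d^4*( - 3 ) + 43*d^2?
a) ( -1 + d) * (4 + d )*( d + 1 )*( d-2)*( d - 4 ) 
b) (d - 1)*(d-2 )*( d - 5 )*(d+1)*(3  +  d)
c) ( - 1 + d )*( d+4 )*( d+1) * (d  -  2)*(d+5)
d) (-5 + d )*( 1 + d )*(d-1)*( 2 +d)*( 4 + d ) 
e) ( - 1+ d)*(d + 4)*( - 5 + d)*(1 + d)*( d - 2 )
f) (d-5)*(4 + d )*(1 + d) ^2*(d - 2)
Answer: e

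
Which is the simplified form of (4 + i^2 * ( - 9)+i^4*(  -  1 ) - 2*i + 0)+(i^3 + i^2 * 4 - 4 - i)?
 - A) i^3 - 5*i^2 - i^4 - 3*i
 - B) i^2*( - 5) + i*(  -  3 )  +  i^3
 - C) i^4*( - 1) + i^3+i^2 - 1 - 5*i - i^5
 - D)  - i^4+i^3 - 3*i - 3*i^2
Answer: A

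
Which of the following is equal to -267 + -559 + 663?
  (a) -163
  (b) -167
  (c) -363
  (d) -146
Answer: a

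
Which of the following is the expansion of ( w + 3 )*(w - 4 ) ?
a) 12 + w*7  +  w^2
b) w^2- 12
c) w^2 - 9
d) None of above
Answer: d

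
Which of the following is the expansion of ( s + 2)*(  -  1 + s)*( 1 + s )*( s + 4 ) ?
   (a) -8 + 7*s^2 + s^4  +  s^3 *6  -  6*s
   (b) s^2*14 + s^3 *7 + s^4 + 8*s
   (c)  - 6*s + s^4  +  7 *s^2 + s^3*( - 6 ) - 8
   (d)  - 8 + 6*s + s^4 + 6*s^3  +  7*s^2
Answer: a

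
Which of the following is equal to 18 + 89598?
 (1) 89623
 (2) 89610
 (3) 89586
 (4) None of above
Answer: 4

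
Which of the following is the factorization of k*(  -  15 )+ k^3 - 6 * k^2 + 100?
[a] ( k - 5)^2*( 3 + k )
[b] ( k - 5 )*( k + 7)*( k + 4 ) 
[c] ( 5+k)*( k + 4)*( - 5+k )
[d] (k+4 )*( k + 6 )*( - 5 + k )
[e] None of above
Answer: e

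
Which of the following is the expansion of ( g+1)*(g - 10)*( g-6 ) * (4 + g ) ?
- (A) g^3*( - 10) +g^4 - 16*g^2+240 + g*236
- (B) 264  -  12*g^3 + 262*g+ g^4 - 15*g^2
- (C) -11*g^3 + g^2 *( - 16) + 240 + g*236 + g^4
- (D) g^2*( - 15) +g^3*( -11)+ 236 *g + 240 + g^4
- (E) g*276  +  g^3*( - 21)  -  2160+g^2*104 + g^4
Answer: C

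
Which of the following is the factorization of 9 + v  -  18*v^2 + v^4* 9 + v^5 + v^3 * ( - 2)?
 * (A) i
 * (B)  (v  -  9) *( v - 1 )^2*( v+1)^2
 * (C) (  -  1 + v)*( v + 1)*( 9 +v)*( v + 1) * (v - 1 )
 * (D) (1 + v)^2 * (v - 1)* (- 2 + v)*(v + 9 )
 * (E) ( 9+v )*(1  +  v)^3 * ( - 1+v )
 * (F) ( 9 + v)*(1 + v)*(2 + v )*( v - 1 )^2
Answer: C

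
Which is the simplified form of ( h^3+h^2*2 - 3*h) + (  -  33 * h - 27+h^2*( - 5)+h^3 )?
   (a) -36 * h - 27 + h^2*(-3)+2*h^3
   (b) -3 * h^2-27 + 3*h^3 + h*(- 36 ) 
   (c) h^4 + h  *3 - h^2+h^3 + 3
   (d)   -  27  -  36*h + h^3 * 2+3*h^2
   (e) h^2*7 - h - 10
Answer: a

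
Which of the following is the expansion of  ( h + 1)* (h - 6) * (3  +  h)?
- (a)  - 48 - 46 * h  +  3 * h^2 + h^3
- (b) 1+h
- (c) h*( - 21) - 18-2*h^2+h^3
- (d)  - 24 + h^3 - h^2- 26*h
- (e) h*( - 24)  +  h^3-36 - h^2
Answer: c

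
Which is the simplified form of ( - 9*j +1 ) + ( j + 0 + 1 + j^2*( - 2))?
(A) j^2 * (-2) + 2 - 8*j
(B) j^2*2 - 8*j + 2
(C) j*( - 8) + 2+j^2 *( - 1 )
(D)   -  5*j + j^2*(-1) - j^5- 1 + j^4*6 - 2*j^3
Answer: A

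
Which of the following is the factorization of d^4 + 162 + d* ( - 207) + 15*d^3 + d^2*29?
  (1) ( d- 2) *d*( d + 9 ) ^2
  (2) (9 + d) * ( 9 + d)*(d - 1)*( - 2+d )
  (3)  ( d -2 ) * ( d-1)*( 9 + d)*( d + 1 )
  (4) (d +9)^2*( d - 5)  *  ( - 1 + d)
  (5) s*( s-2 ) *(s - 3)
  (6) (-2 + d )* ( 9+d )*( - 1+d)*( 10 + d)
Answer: 2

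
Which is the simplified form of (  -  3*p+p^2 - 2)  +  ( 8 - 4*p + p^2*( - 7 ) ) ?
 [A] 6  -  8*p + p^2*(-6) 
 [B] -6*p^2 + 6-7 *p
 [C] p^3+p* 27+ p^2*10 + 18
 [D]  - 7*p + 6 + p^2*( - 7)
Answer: B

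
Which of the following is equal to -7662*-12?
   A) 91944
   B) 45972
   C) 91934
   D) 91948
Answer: A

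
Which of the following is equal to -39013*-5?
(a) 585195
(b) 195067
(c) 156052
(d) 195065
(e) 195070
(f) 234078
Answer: d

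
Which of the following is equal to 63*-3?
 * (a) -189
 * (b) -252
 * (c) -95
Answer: a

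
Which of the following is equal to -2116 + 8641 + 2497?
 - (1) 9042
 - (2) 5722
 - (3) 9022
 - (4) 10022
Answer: 3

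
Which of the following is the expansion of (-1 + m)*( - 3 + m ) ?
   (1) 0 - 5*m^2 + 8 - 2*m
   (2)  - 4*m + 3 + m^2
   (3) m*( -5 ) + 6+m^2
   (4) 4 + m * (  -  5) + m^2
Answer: 2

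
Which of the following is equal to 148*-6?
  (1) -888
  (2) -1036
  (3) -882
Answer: 1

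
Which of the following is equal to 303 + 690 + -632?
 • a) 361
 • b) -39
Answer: a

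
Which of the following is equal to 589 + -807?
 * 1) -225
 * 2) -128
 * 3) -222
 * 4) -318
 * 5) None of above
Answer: 5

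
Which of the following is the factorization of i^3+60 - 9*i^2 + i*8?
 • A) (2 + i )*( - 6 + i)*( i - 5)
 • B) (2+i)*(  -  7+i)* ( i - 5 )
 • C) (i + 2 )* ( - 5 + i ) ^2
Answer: A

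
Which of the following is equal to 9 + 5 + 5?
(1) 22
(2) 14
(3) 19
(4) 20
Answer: 3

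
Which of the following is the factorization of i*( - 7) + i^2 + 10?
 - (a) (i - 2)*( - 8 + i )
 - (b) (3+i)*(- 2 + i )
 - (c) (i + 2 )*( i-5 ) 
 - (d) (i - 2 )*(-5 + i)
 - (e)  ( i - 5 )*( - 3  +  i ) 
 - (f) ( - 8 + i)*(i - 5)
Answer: d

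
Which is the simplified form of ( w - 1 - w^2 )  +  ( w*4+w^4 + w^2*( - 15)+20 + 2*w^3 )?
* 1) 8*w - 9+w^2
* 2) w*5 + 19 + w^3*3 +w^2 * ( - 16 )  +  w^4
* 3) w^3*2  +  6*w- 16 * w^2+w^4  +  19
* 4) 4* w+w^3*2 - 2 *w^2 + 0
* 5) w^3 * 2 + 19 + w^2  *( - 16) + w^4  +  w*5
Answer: 5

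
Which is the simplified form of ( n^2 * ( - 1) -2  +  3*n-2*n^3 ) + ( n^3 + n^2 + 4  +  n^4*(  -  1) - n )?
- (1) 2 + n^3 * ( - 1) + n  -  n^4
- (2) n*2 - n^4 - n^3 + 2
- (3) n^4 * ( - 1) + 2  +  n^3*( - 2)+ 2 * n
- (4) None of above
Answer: 2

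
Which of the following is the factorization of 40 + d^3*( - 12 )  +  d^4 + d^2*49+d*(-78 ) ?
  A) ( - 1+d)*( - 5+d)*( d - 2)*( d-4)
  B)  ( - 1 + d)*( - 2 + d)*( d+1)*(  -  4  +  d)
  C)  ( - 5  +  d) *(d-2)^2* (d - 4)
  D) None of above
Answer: A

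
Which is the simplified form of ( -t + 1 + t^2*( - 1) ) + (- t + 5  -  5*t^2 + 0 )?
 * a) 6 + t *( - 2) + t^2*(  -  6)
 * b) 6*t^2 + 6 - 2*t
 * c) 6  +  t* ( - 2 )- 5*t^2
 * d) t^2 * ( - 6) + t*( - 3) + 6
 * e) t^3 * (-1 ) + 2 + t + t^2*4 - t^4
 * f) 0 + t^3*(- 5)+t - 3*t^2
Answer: a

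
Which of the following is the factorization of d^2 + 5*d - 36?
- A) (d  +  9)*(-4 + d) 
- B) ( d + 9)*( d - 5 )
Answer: A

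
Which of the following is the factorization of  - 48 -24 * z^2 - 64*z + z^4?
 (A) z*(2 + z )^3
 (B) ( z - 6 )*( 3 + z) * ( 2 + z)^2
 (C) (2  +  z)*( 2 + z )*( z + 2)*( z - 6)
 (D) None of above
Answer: C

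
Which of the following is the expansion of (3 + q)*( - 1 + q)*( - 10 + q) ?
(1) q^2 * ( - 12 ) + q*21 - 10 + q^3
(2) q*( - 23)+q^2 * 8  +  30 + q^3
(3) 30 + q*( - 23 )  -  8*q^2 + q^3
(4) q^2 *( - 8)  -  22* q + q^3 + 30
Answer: 3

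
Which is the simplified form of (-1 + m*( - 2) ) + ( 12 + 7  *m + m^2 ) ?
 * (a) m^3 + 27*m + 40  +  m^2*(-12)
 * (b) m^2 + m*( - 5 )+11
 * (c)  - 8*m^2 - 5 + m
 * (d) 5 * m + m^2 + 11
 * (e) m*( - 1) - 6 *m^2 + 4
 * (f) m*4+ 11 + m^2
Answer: d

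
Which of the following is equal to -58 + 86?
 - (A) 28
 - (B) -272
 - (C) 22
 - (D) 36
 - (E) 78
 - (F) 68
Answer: A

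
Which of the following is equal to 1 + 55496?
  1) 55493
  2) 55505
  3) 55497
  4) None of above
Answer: 3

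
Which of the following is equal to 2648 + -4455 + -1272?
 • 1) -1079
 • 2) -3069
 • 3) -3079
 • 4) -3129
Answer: 3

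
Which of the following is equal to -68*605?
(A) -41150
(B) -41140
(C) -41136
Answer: B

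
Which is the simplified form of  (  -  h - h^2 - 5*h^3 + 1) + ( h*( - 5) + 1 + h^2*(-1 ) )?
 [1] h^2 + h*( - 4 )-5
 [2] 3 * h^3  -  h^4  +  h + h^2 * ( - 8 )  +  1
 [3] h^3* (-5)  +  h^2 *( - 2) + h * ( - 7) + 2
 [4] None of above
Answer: 4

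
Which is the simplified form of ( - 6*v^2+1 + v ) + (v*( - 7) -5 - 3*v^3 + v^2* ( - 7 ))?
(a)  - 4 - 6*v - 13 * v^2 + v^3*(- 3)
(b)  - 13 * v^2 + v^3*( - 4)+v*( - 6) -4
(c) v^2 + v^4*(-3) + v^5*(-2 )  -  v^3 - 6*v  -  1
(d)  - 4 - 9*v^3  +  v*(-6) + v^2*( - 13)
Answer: a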